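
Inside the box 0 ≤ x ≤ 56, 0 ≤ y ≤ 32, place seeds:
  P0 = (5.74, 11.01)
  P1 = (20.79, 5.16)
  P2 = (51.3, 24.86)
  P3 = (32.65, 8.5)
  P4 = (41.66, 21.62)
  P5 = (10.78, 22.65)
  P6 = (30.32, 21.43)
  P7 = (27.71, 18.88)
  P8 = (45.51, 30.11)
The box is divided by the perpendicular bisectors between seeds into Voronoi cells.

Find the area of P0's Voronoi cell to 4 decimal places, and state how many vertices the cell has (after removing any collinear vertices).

Area of P0's cell: 227.0913 (4 vertices)

1. box [0,56]×[0,32]: [(0, 0) (56, 0) (56, 32) (0, 32)]
2. ⊥bis P0·P1 via (13.265,8.085): [(0, 0) (10.1223, 0) (22.5609, 32) (0, 32)]  |A|=522.931
3. ⊥bis P0·P2 via (28.52,17.935): [(0, 0) (10.1223, 0) (22.5609, 32) (0, 32)]  |A|=522.931
4. ⊥bis P0·P3 via (19.195,9.755): [(0, 0) (10.1223, 0) (20.8623, 27.6302) (21.2699, 32) (0, 32)]  |A|=520.1103
5. ⊥bis P0·P4 via (23.7,16.315): [(0, 0) (10.1223, 0) (20.5756, 26.8926) (19.067, 32) (0, 32)]  |A|=514.0087
6. ⊥bis P0·P5 via (8.26,16.83): [(0, 20.4065) (0, 0) (10.1223, 0) (15.4535, 13.7153)]  |A|=227.0913
7. ⊥bis P0·P6 via (18.03,16.22): [(0, 20.4065) (0, 0) (10.1223, 0) (15.4535, 13.7153)]  |A|=227.0913
8. ⊥bis P0·P7 via (16.725,14.945): [(0, 20.4065) (0, 0) (10.1223, 0) (15.4535, 13.7153)]  |A|=227.0913
9. ⊥bis P0·P8 via (25.625,20.56): [(0, 20.4065) (0, 0) (10.1223, 0) (15.4535, 13.7153)]  |A|=227.0913
10. canonical 4-gon: [(0, 20.4065) (0, 0) (10.1223, 0) (15.4535, 13.7153)]
11. shoelace: 227.0913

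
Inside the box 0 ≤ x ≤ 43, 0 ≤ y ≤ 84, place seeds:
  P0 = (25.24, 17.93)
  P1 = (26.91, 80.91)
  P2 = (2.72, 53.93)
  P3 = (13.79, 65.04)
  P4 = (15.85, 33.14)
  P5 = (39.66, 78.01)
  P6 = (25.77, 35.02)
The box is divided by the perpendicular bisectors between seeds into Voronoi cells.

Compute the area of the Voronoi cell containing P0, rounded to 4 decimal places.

Area of P0's cell: 983.5332

1. box [0,43]×[0,84]: [(0, 0) (43, 0) (43, 84) (0, 84)]
2. ⊥bis P0·P1 via (26.075,49.42): [(0, 50.1114) (0, 0) (43, 0) (43, 48.9712)]  |A|=2130.2764
3. ⊥bis P0·P2 via (13.98,35.93): [(35.1597, 49.1791) (0, 27.1847) (0, 0) (43, 0) (43, 48.9712)]  |A|=1727.2283
4. ⊥bis P0·P3 via (19.515,41.485): [(24.9856, 42.8146) (0, 27.1847) (0, 0) (43, 0) (43, 47.193)]  |A|=1685.2044
5. ⊥bis P0·P4 via (20.545,25.535): [(0, 12.8514) (0, 0) (43, 0) (43, 39.3978)]  |A|=1123.3568
6. ⊥bis P0·P5 via (32.45,47.97): [(0, 12.8514) (0, 0) (43, 0) (43, 39.3978)]  |A|=1123.3568
7. ⊥bis P0·P6 via (25.505,26.475): [(22.232, 26.5765) (0, 12.8514) (0, 0) (43, 0) (43, 25.9324)]  |A|=983.5332
8. canonical 5-gon: [(22.232, 26.5765) (0, 12.8514) (0, 0) (43, 0) (43, 25.9324)]
9. shoelace: 983.5332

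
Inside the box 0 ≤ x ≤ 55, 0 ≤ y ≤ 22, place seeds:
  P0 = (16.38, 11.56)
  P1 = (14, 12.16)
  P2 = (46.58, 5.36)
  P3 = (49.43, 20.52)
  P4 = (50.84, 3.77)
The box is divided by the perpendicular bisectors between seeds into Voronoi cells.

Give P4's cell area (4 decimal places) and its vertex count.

Area of P4's cell: 70.4691 (4 vertices)

1. box [0,55]×[0,22]: [(0, 0) (55, 0) (55, 22) (0, 22)]
2. ⊥bis P4·P0 via (33.61,7.665): [(31.8773, 0) (55, 0) (55, 22) (36.8506, 22)]  |A|=453.994
3. ⊥bis P4·P1 via (32.42,7.965): [(31.8773, 0) (55, 0) (55, 22) (36.8506, 22)]  |A|=453.994
4. ⊥bis P4·P2 via (48.71,4.565): [(47.0062, 0) (55, 0) (55, 21.4175)]  |A|=85.6038
5. ⊥bis P4·P3 via (50.135,12.145): [(51.5847, 12.267) (47.0062, 0) (55, 0) (55, 12.5545)]  |A|=70.4691
6. canonical 4-gon: [(51.5847, 12.267) (47.0062, 0) (55, 0) (55, 12.5545)]
7. shoelace: 70.4691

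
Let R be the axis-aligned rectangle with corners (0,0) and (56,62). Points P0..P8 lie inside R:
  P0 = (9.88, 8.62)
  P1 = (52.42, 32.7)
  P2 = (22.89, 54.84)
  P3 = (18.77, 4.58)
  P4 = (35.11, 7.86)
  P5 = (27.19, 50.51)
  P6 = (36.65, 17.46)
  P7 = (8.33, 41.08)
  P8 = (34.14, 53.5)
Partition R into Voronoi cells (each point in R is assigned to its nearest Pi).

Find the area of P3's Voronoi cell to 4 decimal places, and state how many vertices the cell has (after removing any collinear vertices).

1. box [0,56]×[0,62]: [(0, 0) (56, 0) (56, 62) (0, 62)]
2. ⊥bis P3·P0 via (14.325,6.6): [(11.3257, 0) (56, 0) (56, 62) (39.5012, 62)]  |A|=1896.3683
3. ⊥bis P3·P1 via (35.595,18.64): [(25.3616, 30.8859) (11.3257, 0) (51.1717, 0)]  |A|=615.3408
4. ⊥bis P3·P2 via (20.83,29.71): [(26.7497, 29.2247) (24.6836, 29.3941) (11.3257, 0) (51.1717, 0)]  |A|=613.7422
5. ⊥bis P3·P4 via (26.94,6.22): [(23.0221, 25.7379) (11.3257, 0) (28.1886, 0)]  |A|=217.0077
6. ⊥bis P3·P5 via (22.98,27.545): [(23.0221, 25.7379) (11.3257, 0) (28.1886, 0)]  |A|=217.0077
7. ⊥bis P3·P6 via (27.71,11.02): [(25.3068, 14.3561) (20.7343, 20.7036) (11.3257, 0) (28.1886, 0)]  |A|=198.2373
8. ⊥bis P3·P7 via (13.55,22.83): [(25.3068, 14.3561) (20.7343, 20.7036) (11.3257, 0) (28.1886, 0)]  |A|=198.2373
9. ⊥bis P3·P8 via (26.455,29.04): [(25.3068, 14.3561) (20.7343, 20.7036) (11.3257, 0) (28.1886, 0)]  |A|=198.2373
10. canonical 4-gon: [(25.3068, 14.3561) (20.7343, 20.7036) (11.3257, 0) (28.1886, 0)]
11. shoelace: 198.2373

Area of P3's cell: 198.2373 (4 vertices)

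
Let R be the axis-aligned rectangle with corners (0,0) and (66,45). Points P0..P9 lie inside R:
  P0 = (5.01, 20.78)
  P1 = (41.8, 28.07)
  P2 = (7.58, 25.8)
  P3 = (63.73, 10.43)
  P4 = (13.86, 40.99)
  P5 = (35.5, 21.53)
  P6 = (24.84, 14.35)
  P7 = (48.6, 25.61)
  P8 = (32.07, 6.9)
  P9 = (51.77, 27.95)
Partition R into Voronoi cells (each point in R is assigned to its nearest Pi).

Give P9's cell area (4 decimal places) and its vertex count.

1. box [0,66]×[0,45]: [(0, 0) (66, 0) (66, 45) (0, 45)]
2. ⊥bis P9·P0 via (28.39,24.365): [(32.126, 0) (66, 0) (66, 45) (25.2259, 45)]  |A|=1679.5813
3. ⊥bis P9·P1 via (46.785,28.01): [(46.4479, 0) (66, 0) (66, 45) (46.9895, 45)]  |A|=867.6594
4. ⊥bis P9·P2 via (29.675,26.875): [(46.4479, 0) (66, 0) (66, 45) (46.9895, 45)]  |A|=867.6594
5. ⊥bis P9·P3 via (57.75,19.19): [(46.5871, 11.5697) (66, 24.8218) (66, 45) (46.9895, 45)]  |A|=513.6216
6. ⊥bis P9·P4 via (32.815,34.47): [(46.5871, 11.5697) (66, 24.8218) (66, 45) (46.9895, 45)]  |A|=513.6216
7. ⊥bis P9·P5 via (43.635,24.74): [(46.6536, 17.0901) (48.3555, 12.7769) (66, 24.8218) (66, 45) (46.9895, 45)]  |A|=508.7805
8. ⊥bis P9·P6 via (38.305,21.15): [(46.6536, 17.0901) (48.3555, 12.7769) (66, 24.8218) (66, 45) (46.9895, 45)]  |A|=508.7805
9. ⊥bis P9·P7 via (50.185,26.78): [(46.825, 31.3318) (56.4452, 18.2993) (66, 24.8218) (66, 45) (46.9895, 45)]  |A|=417.0135
10. ⊥bis P9·P8 via (41.92,17.425): [(46.825, 31.3318) (56.4452, 18.2993) (66, 24.8218) (66, 45) (46.9895, 45)]  |A|=417.0135
11. canonical 5-gon: [(46.825, 31.3318) (56.4452, 18.2993) (66, 24.8218) (66, 45) (46.9895, 45)]
12. shoelace: 417.0135

Area of P9's cell: 417.0135 (5 vertices)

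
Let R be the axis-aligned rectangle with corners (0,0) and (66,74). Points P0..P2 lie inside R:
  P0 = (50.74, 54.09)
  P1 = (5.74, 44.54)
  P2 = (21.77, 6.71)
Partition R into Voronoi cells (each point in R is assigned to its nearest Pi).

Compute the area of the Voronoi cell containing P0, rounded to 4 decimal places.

Area of P0's cell: 1937.8975

1. box [0,66]×[0,74]: [(0, 0) (66, 0) (66, 74) (0, 74)]
2. ⊥bis P0·P1 via (28.24,49.315): [(38.7057, 0) (66, 0) (66, 74) (23.0013, 74)]  |A|=2600.8398
3. ⊥bis P0·P2 via (36.255,30.4): [(31.6576, 33.211) (66, 12.2127) (66, 74) (23.0013, 74)]  |A|=1937.8975
4. canonical 4-gon: [(31.6576, 33.211) (66, 12.2127) (66, 74) (23.0013, 74)]
5. shoelace: 1937.8975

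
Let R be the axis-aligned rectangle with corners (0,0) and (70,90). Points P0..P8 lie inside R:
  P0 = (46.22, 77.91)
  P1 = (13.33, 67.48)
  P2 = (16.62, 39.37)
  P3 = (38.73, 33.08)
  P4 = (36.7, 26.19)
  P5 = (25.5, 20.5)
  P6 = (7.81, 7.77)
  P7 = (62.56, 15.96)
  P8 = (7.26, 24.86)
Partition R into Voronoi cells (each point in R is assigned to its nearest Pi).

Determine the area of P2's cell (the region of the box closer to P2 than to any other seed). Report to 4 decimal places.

1. box [0,70]×[0,90]: [(0, 0) (70, 0) (70, 90) (0, 90)]
2. ⊥bis P2·P0 via (31.42,58.64): [(0, 82.7716) (0, 0) (70, 0) (70, 29.0093)]  |A|=3912.3309
3. ⊥bis P2·P1 via (14.975,53.425): [(35.1375, 55.7848) (0, 51.6723) (0, 0) (70, 0) (70, 29.0093)]  |A|=3365.9552
4. ⊥bis P2·P3 via (27.675,36.225): [(33.1741, 55.555) (0, 51.6723) (0, 0) (17.3695, 0)]  |A|=1339.5731
5. ⊥bis P2·P4 via (26.66,32.78): [(26.7217, 32.874) (33.1741, 55.555) (0, 51.6723) (0, 0) (5.144, 0)]  |A|=1138.624
6. ⊥bis P2·P5 via (21.06,29.935): [(26.4608, 32.4766) (26.7217, 32.874) (33.1741, 55.555) (0, 51.6723) (0, 20.0244)]  |A|=790.1622
7. ⊥bis P2·P6 via (12.215,23.57): [(9.2757, 24.3895) (26.4608, 32.4766) (26.7217, 32.874) (33.1741, 55.555) (0, 51.6723) (0, 26.9755)]  |A|=757.9239
8. ⊥bis P2·P7 via (39.59,27.665): [(9.2757, 24.3895) (26.4608, 32.4766) (26.7217, 32.874) (33.1741, 55.555) (0, 51.6723) (0, 26.9755)]  |A|=757.9239
9. ⊥bis P2·P8 via (11.94,32.115): [(17.7408, 28.373) (26.4608, 32.4766) (26.7217, 32.874) (33.1741, 55.555) (0, 51.6723) (0, 39.8172)]  |A|=614.5922
10. canonical 6-gon: [(17.7408, 28.373) (26.4608, 32.4766) (26.7217, 32.874) (33.1741, 55.555) (0, 51.6723) (0, 39.8172)]
11. shoelace: 614.5922

Area of P2's cell: 614.5922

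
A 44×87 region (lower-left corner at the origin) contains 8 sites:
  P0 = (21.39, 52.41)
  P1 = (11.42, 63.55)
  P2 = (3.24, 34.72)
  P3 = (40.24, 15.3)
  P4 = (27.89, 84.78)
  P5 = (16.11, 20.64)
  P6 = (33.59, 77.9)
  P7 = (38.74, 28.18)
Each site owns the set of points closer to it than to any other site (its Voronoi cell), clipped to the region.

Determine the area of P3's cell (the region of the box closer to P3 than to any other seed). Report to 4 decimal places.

Area of P3's cell: 372.8132

1. box [0,44]×[0,87]: [(0, 0) (44, 0) (44, 87) (0, 87)]
2. ⊥bis P3·P0 via (30.815,33.855): [(0, 18.2025) (0, 0) (44, 0) (44, 40.5523)]  |A|=1292.6068
3. ⊥bis P3·P1 via (25.83,39.425): [(0, 18.2025) (0, 0) (44, 0) (44, 40.5523)]  |A|=1292.6068
4. ⊥bis P3·P2 via (21.74,25.01): [(24.7711, 30.785) (8.6131, 0) (44, 0) (44, 40.5523)]  |A|=934.5807
5. ⊥bis P3·P4 via (34.065,50.04): [(24.7711, 30.785) (8.6131, 0) (44, 0) (44, 40.5523)]  |A|=934.5807
6. ⊥bis P3·P5 via (28.175,17.97): [(31.8012, 34.356) (24.1982, 0) (44, 0) (44, 40.5523)]  |A|=587.4987
7. ⊥bis P3·P6 via (36.915,46.6): [(31.8012, 34.356) (24.1982, 0) (44, 0) (44, 40.5523)]  |A|=587.4987
8. ⊥bis P3·P7 via (39.49,21.74): [(28.732, 20.4871) (24.1982, 0) (44, 0) (44, 22.2652)]  |A|=372.8132
9. canonical 4-gon: [(28.732, 20.4871) (24.1982, 0) (44, 0) (44, 22.2652)]
10. shoelace: 372.8132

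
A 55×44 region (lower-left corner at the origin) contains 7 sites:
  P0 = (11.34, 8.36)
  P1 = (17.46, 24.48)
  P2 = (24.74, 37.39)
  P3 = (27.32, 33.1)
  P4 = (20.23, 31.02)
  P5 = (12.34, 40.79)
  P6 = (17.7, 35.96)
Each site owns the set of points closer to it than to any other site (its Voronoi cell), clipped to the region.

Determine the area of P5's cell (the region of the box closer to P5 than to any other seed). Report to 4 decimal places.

Area of P5's cell: 199.3400

1. box [0,55]×[0,44]: [(0, 0) (55, 0) (55, 44) (0, 44)]
2. ⊥bis P5·P0 via (11.84,24.575): [(0, 24.9401) (55, 23.2441) (55, 44) (0, 44)]  |A|=1094.9337
3. ⊥bis P5·P1 via (14.9,32.635): [(0, 27.9576) (51.1037, 44) (0, 44)]  |A|=409.9127
4. ⊥bis P5·P2 via (18.54,39.09): [(0, 27.9576) (16.9462, 33.2773) (19.8863, 44) (0, 44)]  |A|=242.5457
5. ⊥bis P5·P3 via (19.83,36.945): [(0, 27.9576) (16.9462, 33.2773) (19.8863, 44) (0, 44)]  |A|=242.5457
6. ⊥bis P5·P4 via (16.285,35.905): [(0, 27.9576) (10.5417, 31.2668) (18.0597, 37.3382) (19.8863, 44) (0, 44)]  |A|=230.6611
7. ⊥bis P5·P6 via (15.02,38.375): [(0, 27.9576) (7.8546, 30.4233) (19.7977, 43.677) (19.8863, 44) (0, 44)]  |A|=199.34
8. canonical 5-gon: [(0, 27.9576) (7.8546, 30.4233) (19.7977, 43.677) (19.8863, 44) (0, 44)]
9. shoelace: 199.34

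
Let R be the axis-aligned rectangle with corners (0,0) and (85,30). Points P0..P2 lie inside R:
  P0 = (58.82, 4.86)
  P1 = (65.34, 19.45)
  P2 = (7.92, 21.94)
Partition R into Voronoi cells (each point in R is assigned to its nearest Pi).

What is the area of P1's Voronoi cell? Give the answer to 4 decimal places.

Area of P1's cell: 834.1123

1. box [0,85]×[0,30]: [(0, 0) (85, 0) (85, 30) (0, 30)]
2. ⊥bis P1·P0 via (62.08,12.155): [(85, 1.9125) (85, 30) (22.1477, 30)]  |A|=882.6826
3. ⊥bis P1·P2 via (36.63,20.695): [(36.7505, 23.4743) (85, 1.9125) (85, 30) (37.0335, 30)]  |A|=834.1123
4. canonical 4-gon: [(36.7505, 23.4743) (85, 1.9125) (85, 30) (37.0335, 30)]
5. shoelace: 834.1123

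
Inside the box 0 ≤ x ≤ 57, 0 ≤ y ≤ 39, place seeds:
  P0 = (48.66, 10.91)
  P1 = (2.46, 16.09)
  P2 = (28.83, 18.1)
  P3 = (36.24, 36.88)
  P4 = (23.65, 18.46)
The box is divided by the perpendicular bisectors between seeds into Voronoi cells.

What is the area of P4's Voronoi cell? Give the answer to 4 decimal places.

Area of P4's cell: 460.4044

1. box [0,57]×[0,39]: [(0, 0) (57, 0) (57, 39) (0, 39)]
2. ⊥bis P4·P0 via (36.155,14.685): [(0, 0) (31.7219, 0) (43.4952, 39) (0, 39)]  |A|=1466.7334
3. ⊥bis P4·P1 via (13.055,17.275): [(14.9871, 0) (31.7219, 0) (43.4952, 39) (10.6252, 39)]  |A|=967.2938
4. ⊥bis P4·P2 via (26.24,18.28): [(14.9871, 0) (24.9696, 0) (27.68, 39) (10.6252, 39)]  |A|=527.2271
5. ⊥bis P4·P3 via (29.945,27.67): [(14.9871, 0) (24.9696, 0) (27.031, 29.6617) (13.3685, 39) (10.6252, 39)]  |A|=460.4044
6. canonical 5-gon: [(14.9871, 0) (24.9696, 0) (27.031, 29.6617) (13.3685, 39) (10.6252, 39)]
7. shoelace: 460.4044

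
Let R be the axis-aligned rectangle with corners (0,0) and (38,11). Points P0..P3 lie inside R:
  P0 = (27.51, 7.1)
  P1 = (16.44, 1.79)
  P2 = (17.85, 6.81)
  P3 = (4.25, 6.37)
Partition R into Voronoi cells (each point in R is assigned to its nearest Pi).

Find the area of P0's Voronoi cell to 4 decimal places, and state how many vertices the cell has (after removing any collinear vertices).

1. box [0,38]×[0,11]: [(0, 0) (38, 0) (38, 11) (0, 11)]
2. ⊥bis P0·P1 via (21.975,4.445): [(24.1072, 0) (38, 0) (38, 11) (18.8307, 11)]  |A|=181.8416
3. ⊥bis P0·P2 via (22.68,6.955): [(22.8075, 2.7096) (24.1072, 0) (38, 0) (38, 11) (22.5586, 11)]  |A|=166.3889
4. ⊥bis P0·P3 via (15.88,6.735): [(22.8075, 2.7096) (24.1072, 0) (38, 0) (38, 11) (22.5586, 11)]  |A|=166.3889
5. canonical 5-gon: [(22.8075, 2.7096) (24.1072, 0) (38, 0) (38, 11) (22.5586, 11)]
6. shoelace: 166.3889

Area of P0's cell: 166.3889 (5 vertices)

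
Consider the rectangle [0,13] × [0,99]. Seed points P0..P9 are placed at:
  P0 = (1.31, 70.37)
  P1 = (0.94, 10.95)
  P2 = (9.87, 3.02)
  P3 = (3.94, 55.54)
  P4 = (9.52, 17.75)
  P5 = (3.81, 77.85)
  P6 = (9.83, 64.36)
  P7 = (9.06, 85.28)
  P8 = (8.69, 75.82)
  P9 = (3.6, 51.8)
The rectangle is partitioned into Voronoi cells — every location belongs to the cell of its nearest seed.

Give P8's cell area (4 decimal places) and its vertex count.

Area of P8's cell: 70.2122 (5 vertices)

1. box [0,13]×[0,99]: [(0, 0) (13, 0) (13, 99) (0, 99)]
2. ⊥bis P8·P0 via (5,73.095): [(0, 79.8656) (13, 62.262) (13, 99) (0, 99)]  |A|=363.1705
3. ⊥bis P8·P1 via (4.815,43.385): [(0, 79.8656) (13, 62.262) (13, 99) (0, 99)]  |A|=363.1705
4. ⊥bis P8·P2 via (9.28,39.42): [(0, 79.8656) (13, 62.262) (13, 99) (0, 99)]  |A|=363.1705
5. ⊥bis P8·P3 via (6.315,65.68): [(0, 79.8656) (11.3461, 64.5016) (13, 64.1142) (13, 99) (0, 99)]  |A|=361.6387
6. ⊥bis P8·P4 via (9.105,46.785): [(0, 79.8656) (11.3461, 64.5016) (13, 64.1142) (13, 99) (0, 99)]  |A|=361.6387
7. ⊥bis P8·P5 via (6.25,76.835): [(4.8044, 73.3599) (11.3461, 64.5016) (13, 64.1142) (13, 93.0616)]  |A|=124.6789
8. ⊥bis P8·P6 via (9.26,70.09): [(4.8044, 73.3599) (7.3588, 69.9009) (13, 70.462) (13, 93.0616)]  |A|=103.0816
9. ⊥bis P8·P7 via (8.875,80.55): [(7.8127, 80.5916) (4.8044, 73.3599) (7.3588, 69.9009) (13, 70.462) (13, 80.3887)]  |A|=70.2122
10. ⊥bis P8·P9 via (6.145,63.81): [(7.8127, 80.5916) (4.8044, 73.3599) (7.3588, 69.9009) (13, 70.462) (13, 80.3887)]  |A|=70.2122
11. canonical 5-gon: [(7.8127, 80.5916) (4.8044, 73.3599) (7.3588, 69.9009) (13, 70.462) (13, 80.3887)]
12. shoelace: 70.2122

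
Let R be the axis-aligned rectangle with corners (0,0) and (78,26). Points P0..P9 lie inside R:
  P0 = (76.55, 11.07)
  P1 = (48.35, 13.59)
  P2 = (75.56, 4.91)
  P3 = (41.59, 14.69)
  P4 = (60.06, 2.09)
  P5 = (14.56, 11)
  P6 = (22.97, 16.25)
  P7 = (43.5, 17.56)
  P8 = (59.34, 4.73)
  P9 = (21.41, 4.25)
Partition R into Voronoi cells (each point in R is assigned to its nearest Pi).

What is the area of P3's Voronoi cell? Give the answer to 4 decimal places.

Area of P3's cell: 204.8835

1. box [0,78]×[0,26]: [(0, 0) (78, 0) (78, 26) (0, 26)]
2. ⊥bis P3·P0 via (59.07,12.88): [(0, 0) (57.7363, 0) (60.4285, 26) (0, 26)]  |A|=1536.1431
3. ⊥bis P3·P1 via (44.97,14.14): [(0, 0) (42.6691, 0) (46.8999, 26) (0, 26)]  |A|=1164.3969
4. ⊥bis P3·P2 via (58.575,9.8): [(0, 0) (42.6691, 0) (46.8999, 26) (0, 26)]  |A|=1164.3969
5. ⊥bis P3·P4 via (50.825,8.39): [(0, 0) (42.6691, 0) (46.8999, 26) (0, 26)]  |A|=1164.3969
6. ⊥bis P3·P5 via (28.075,12.845): [(29.8285, 0) (42.6691, 0) (46.8999, 26) (26.2791, 26)]  |A|=434.9971
7. ⊥bis P3·P6 via (32.28,15.47): [(30.9839, 0) (42.6691, 0) (46.8999, 26) (33.1622, 26)]  |A|=330.4973
8. ⊥bis P3·P7 via (42.545,16.125): [(32.8741, 22.561) (30.9839, 0) (42.6691, 0) (45.0245, 14.4749)]  |A|=229.276
9. ⊥bis P3·P8 via (50.465,9.71): [(32.8741, 22.561) (30.9839, 0) (42.6691, 0) (45.0245, 14.4749)]  |A|=229.276
10. ⊥bis P3·P9 via (31.5,9.47): [(32.8741, 22.561) (31.7387, 9.0087) (36.3992, 0) (42.6691, 0) (45.0245, 14.4749)]  |A|=204.8835
11. canonical 5-gon: [(32.8741, 22.561) (31.7387, 9.0087) (36.3992, 0) (42.6691, 0) (45.0245, 14.4749)]
12. shoelace: 204.8835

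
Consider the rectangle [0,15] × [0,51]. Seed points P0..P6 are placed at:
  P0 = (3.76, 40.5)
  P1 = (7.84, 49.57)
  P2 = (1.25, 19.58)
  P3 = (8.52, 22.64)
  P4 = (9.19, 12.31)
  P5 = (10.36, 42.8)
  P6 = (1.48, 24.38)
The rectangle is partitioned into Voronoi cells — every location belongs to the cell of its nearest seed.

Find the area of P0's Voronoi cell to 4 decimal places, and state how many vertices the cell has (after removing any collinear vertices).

Area of P0's cell: 110.8184 (5 vertices)

1. box [0,15]×[0,51]: [(0, 0) (15, 0) (15, 51) (0, 51)]
2. ⊥bis P0·P1 via (5.8,45.035): [(0, 47.644) (0, 0) (15, 0) (15, 40.8965)]  |A|=664.0542
3. ⊥bis P0·P2 via (2.505,30.04): [(0, 47.644) (0, 30.3406) (15, 28.5408) (15, 40.8965)]  |A|=222.4438
4. ⊥bis P0·P3 via (6.14,31.57): [(0, 47.644) (0, 30.3406) (1.053, 30.2142) (15, 33.9313) (15, 40.8965)]  |A|=184.853
5. ⊥bis P0·P4 via (6.475,26.405): [(0, 47.644) (0, 30.3406) (1.053, 30.2142) (15, 33.9313) (15, 40.8965)]  |A|=184.853
6. ⊥bis P0·P5 via (7.06,41.65): [(5.8953, 44.9921) (0, 47.644) (0, 30.3406) (1.053, 30.2142) (10.196, 32.651)]  |A|=120.7487
7. ⊥bis P0·P6 via (2.62,32.44): [(5.8953, 44.9921) (0, 47.644) (0, 32.8106) (7.0522, 31.8131) (10.196, 32.651)]  |A|=110.8184
8. canonical 5-gon: [(5.8953, 44.9921) (0, 47.644) (0, 32.8106) (7.0522, 31.8131) (10.196, 32.651)]
9. shoelace: 110.8184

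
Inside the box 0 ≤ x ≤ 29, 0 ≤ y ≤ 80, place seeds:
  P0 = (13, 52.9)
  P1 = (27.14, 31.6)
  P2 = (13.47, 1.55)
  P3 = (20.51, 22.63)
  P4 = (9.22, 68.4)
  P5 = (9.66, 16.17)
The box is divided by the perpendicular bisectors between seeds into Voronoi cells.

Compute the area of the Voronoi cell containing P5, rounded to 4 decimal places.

1. box [0,29]×[0,80]: [(0, 0) (29, 0) (29, 80) (0, 80)]
2. ⊥bis P5·P0 via (11.33,34.535): [(0, 35.5653) (0, 0) (29, 0) (29, 32.9282)]  |A|=993.1555
3. ⊥bis P5·P1 via (18.4,23.885): [(8.7956, 34.7655) (0, 35.5653) (0, 0) (29, 0) (29, 11.8767)]  |A|=780.4886
4. ⊥bis P5·P2 via (11.565,8.86): [(27.9042, 13.118) (8.7956, 34.7655) (0, 35.5653) (0, 5.8461)]  |A|=502.204
5. ⊥bis P5·P3 via (15.085,19.4): [(20.0447, 11.0698) (5.7729, 35.0403) (0, 35.5653) (0, 5.8461)]  |A|=363.2992
6. ⊥bis P5·P4 via (9.44,42.285): [(20.0447, 11.0698) (5.7729, 35.0403) (0, 35.5653) (0, 5.8461)]  |A|=363.2992
7. canonical 4-gon: [(20.0447, 11.0698) (5.7729, 35.0403) (0, 35.5653) (0, 5.8461)]
8. shoelace: 363.2992

Area of P5's cell: 363.2992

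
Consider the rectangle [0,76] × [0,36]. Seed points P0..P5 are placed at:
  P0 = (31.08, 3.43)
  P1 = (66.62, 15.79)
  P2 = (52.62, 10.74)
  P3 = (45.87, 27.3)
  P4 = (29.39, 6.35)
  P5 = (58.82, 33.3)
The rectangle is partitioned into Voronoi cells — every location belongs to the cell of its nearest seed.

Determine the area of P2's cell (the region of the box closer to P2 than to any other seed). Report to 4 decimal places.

Area of P2's cell: 366.8563

1. box [0,76]×[0,36]: [(0, 0) (76, 0) (76, 36) (0, 36)]
2. ⊥bis P2·P0 via (41.85,7.085): [(44.2544, 0) (76, 0) (76, 36) (32.0372, 36)]  |A|=1362.7515
3. ⊥bis P2·P1 via (59.62,13.265): [(44.2544, 0) (64.4049, 0) (51.4192, 36) (32.0372, 36)]  |A|=711.5841
4. ⊥bis P2·P3 via (49.245,19.02): [(39.1905, 14.9217) (44.2544, 0) (64.4049, 0) (56.4803, 21.9692)]  |A|=368.1849
5. ⊥bis P2·P4 via (41.005,8.545): [(39.7563, 15.1523) (40.5658, 10.8691) (44.2544, 0) (64.4049, 0) (56.4803, 21.9692)]  |A|=366.8796
6. ⊥bis P2·P5 via (55.72,22.02): [(56.2486, 21.8747) (39.7563, 15.1523) (40.5658, 10.8691) (44.2544, 0) (64.4049, 0) (56.5436, 21.7937)]  |A|=366.8563
7. canonical 6-gon: [(56.2486, 21.8747) (39.7563, 15.1523) (40.5658, 10.8691) (44.2544, 0) (64.4049, 0) (56.5436, 21.7937)]
8. shoelace: 366.8563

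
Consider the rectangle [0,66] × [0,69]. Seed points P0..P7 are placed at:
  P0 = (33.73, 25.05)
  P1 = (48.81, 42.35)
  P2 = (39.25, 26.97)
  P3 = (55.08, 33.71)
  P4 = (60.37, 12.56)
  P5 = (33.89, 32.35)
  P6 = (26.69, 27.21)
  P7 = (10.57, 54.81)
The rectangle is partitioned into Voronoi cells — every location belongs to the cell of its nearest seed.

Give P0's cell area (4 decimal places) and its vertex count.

1. box [0,66]×[0,69]: [(0, 0) (66, 0) (66, 69) (0, 69)]
2. ⊥bis P0·P1 via (41.27,33.7): [(0, 0) (66, 0) (66, 12.1434) (0.7733, 69) (0, 69)]  |A|=2699.7177
3. ⊥bis P0·P2 via (36.49,26.01): [(0, 0) (45.537, 0) (30.5715, 43.0256) (0.7733, 69) (0, 69)]  |A|=2044.3885
4. ⊥bis P0·P3 via (44.405,29.38): [(0, 0) (45.537, 0) (30.5715, 43.0256) (0.7733, 69) (0, 69)]  |A|=2044.3885
5. ⊥bis P0·P4 via (47.05,18.805): [(0, 0) (38.2334, 0) (42.4263, 8.9431) (30.5715, 43.0256) (0.7733, 69) (0, 69)]  |A|=2011.7302
6. ⊥bis P0·P5 via (33.81,28.7): [(0, 29.441) (0, 0) (38.2334, 0) (42.4263, 8.9431) (35.5677, 28.6615)]  |A|=1143.4956
7. ⊥bis P0·P6 via (30.21,26.13): [(31.0173, 28.7612) (22.1928, 0) (38.2334, 0) (42.4263, 8.9431) (35.5677, 28.6615)]  |A|=367.7583
8. ⊥bis P0·P7 via (22.15,39.93): [(31.0173, 28.7612) (22.1928, 0) (38.2334, 0) (42.4263, 8.9431) (35.5677, 28.6615)]  |A|=367.7583
9. canonical 5-gon: [(31.0173, 28.7612) (22.1928, 0) (38.2334, 0) (42.4263, 8.9431) (35.5677, 28.6615)]
10. shoelace: 367.7583

Area of P0's cell: 367.7583 (5 vertices)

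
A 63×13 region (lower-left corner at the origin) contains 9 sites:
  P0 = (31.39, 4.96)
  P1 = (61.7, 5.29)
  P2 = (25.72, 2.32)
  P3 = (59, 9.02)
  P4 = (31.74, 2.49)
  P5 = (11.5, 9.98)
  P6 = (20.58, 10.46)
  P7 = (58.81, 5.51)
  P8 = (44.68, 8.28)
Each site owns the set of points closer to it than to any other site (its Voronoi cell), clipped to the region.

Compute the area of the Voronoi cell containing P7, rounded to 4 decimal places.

1. box [0,63]×[0,13]: [(0, 0) (63, 0) (63, 13) (0, 13)]
2. ⊥bis P7·P0 via (45.1,5.235): [(45.205, 0) (63, 0) (63, 13) (44.9442, 13)]  |A|=233.0299
3. ⊥bis P7·P1 via (60.255,5.4): [(45.205, 0) (59.8439, 0) (60.8335, 13) (44.9442, 13)]  |A|=198.4334
4. ⊥bis P7·P2 via (42.265,3.915): [(45.205, 0) (59.8439, 0) (60.8335, 13) (44.9442, 13)]  |A|=198.4334
5. ⊥bis P7·P3 via (58.905,7.265): [(45.0442, 8.0153) (45.205, 0) (59.8439, 0) (60.3908, 7.1846)]  |A|=114.0243
6. ⊥bis P7·P4 via (45.275,4): [(45.0442, 8.0153) (45.0918, 5.6418) (45.7213, 0) (59.8439, 0) (60.3908, 7.1846)]  |A|=112.568
7. ⊥bis P7·P5 via (35.155,7.745): [(45.0442, 8.0153) (45.0918, 5.6418) (45.7213, 0) (59.8439, 0) (60.3908, 7.1846)]  |A|=112.568
8. ⊥bis P7·P6 via (39.695,7.985): [(45.0442, 8.0153) (45.0918, 5.6418) (45.7213, 0) (59.8439, 0) (60.3908, 7.1846)]  |A|=112.568
9. ⊥bis P7·P8 via (51.745,6.895): [(51.892, 7.6446) (50.3933, 0) (59.8439, 0) (60.3908, 7.1846)]  |A|=66.7794
10. canonical 4-gon: [(51.892, 7.6446) (50.3933, 0) (59.8439, 0) (60.3908, 7.1846)]
11. shoelace: 66.7794

Area of P7's cell: 66.7794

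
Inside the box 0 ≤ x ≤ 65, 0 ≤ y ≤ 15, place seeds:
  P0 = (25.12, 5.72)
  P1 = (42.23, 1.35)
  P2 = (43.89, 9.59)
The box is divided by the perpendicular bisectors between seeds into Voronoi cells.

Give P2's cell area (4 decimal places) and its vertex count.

1. box [0,65]×[0,15]: [(0, 0) (65, 0) (65, 15) (0, 15)]
2. ⊥bis P2·P0 via (34.505,7.655): [(36.0833, 0) (65, 0) (65, 15) (32.9906, 15)]  |A|=456.9456
3. ⊥bis P2·P1 via (43.06,5.47): [(34.6043, 7.1735) (65, 1.05) (65, 15) (32.9906, 15)]  |A|=337.2708
4. canonical 4-gon: [(34.6043, 7.1735) (65, 1.05) (65, 15) (32.9906, 15)]
5. shoelace: 337.2708

Area of P2's cell: 337.2708 (4 vertices)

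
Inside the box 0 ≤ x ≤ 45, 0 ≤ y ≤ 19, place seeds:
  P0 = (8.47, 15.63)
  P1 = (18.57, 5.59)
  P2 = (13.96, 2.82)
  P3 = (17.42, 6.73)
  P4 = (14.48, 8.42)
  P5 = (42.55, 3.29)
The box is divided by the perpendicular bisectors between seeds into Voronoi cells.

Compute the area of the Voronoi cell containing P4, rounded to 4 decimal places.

1. box [0,45]×[0,19]: [(0, 0) (45, 0) (45, 19) (0, 19)]
2. ⊥bis P4·P0 via (11.475,12.025): [(0, 2.4598) (0, 0) (45, 0) (45, 19) (19.8427, 19)]  |A|=690.8995
3. ⊥bis P4·P1 via (16.525,7.005): [(0, 2.4598) (0, 0) (11.678, 0) (24.8247, 19) (19.8427, 19)]  |A|=182.6755
4. ⊥bis P4·P2 via (14.22,5.62): [(4.8364, 6.4913) (15.4854, 5.5025) (24.8247, 19) (19.8427, 19)]  |A|=107.6439
5. ⊥bis P4·P3 via (15.95,7.575): [(4.8364, 6.4913) (14.7955, 5.5666) (22.5174, 19) (19.8427, 19)]  |A|=87.1915
6. ⊥bis P4·P5 via (28.515,5.855): [(4.8364, 6.4913) (14.7955, 5.5666) (22.5174, 19) (19.8427, 19)]  |A|=87.1915
7. canonical 4-gon: [(4.8364, 6.4913) (14.7955, 5.5666) (22.5174, 19) (19.8427, 19)]
8. shoelace: 87.1915

Area of P4's cell: 87.1915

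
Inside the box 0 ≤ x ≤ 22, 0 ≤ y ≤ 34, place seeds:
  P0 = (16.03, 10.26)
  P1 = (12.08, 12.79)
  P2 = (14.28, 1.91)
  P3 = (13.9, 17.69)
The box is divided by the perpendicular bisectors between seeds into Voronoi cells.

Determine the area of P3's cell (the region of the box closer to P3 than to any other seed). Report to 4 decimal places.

1. box [0,22]×[0,34]: [(0, 0) (22, 0) (22, 34) (0, 34)]
2. ⊥bis P3·P0 via (14.965,13.975): [(0, 9.6849) (22, 15.9918) (22, 34) (0, 34)]  |A|=465.5567
3. ⊥bis P3·P1 via (12.99,15.24): [(0, 20.0649) (15.7725, 14.2065) (22, 15.9918) (22, 34) (0, 34)]  |A|=383.6977
4. ⊥bis P3·P2 via (14.09,9.8): [(0, 20.0649) (15.7725, 14.2065) (22, 15.9918) (22, 34) (0, 34)]  |A|=383.6977
5. canonical 5-gon: [(0, 20.0649) (15.7725, 14.2065) (22, 15.9918) (22, 34) (0, 34)]
6. shoelace: 383.6977

Area of P3's cell: 383.6977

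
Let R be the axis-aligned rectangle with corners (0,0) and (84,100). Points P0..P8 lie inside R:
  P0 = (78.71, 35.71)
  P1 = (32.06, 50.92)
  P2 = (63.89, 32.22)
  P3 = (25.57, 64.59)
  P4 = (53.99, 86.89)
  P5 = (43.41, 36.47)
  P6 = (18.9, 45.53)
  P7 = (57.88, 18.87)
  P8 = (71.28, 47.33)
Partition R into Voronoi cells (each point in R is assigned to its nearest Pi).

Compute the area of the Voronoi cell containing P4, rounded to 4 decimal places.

Area of P4's cell: 1591.4850

1. box [0,84]×[0,100]: [(0, 0) (84, 0) (84, 100) (0, 100)]
2. ⊥bis P4·P0 via (66.35,61.3): [(0, 29.2529) (84, 69.825) (84, 100) (0, 100)]  |A|=4238.7306
3. ⊥bis P4·P1 via (43.025,68.905): [(0, 95.1363) (60.2954, 58.3756) (84, 69.825) (84, 100) (0, 100)]  |A|=2252.4966
4. ⊥bis P4·P2 via (58.94,59.555): [(0, 95.1363) (58.4936, 59.4742) (65.0147, 60.655) (84, 69.825) (84, 100) (0, 100)]  |A|=2247.8509
5. ⊥bis P4·P3 via (39.78,75.74): [(47.0858, 66.4293) (58.4936, 59.4742) (65.0147, 60.655) (84, 69.825) (84, 100) (20.7442, 100)]  |A|=1785.1457
6. ⊥bis P4·P5 via (48.7,61.68): [(47.0858, 66.4293) (58.1166, 59.7041) (58.8793, 59.544) (65.0147, 60.655) (84, 69.825) (84, 100) (20.7442, 100)]  |A|=1785.0882
7. ⊥bis P4·P6 via (36.445,66.21): [(47.0858, 66.4293) (58.1166, 59.7041) (58.8793, 59.544) (65.0147, 60.655) (84, 69.825) (84, 100) (20.7442, 100)]  |A|=1785.0882
8. ⊥bis P4·P7 via (55.935,52.88): [(47.0858, 66.4293) (58.1166, 59.7041) (58.8793, 59.544) (65.0147, 60.655) (84, 69.825) (84, 100) (20.7442, 100)]  |A|=1785.0882
9. ⊥bis P4·P8 via (62.635,67.11): [(47.0858, 66.4293) (52.9279, 62.8674) (84, 76.4477) (84, 100) (20.7442, 100)]  |A|=1591.485
10. canonical 5-gon: [(47.0858, 66.4293) (52.9279, 62.8674) (84, 76.4477) (84, 100) (20.7442, 100)]
11. shoelace: 1591.485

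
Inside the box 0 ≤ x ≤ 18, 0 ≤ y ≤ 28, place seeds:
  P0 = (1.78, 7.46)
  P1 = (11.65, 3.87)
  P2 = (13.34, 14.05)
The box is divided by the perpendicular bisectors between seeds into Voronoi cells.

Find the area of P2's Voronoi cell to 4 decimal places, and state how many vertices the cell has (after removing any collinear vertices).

1. box [0,18]×[0,28]: [(0, 0) (18, 0) (18, 28) (0, 28)]
2. ⊥bis P2·P0 via (7.56,10.755): [(0, 24.0165) (13.6911, 0) (18, 0) (18, 28) (0, 28)]  |A|=339.5936
3. ⊥bis P2·P1 via (12.495,8.96): [(0, 24.0165) (8.1744, 9.6773) (18, 8.0461) (18, 28) (0, 28)]  |A|=279.2154
4. canonical 5-gon: [(0, 24.0165) (8.1744, 9.6773) (18, 8.0461) (18, 28) (0, 28)]
5. shoelace: 279.2154

Area of P2's cell: 279.2154 (5 vertices)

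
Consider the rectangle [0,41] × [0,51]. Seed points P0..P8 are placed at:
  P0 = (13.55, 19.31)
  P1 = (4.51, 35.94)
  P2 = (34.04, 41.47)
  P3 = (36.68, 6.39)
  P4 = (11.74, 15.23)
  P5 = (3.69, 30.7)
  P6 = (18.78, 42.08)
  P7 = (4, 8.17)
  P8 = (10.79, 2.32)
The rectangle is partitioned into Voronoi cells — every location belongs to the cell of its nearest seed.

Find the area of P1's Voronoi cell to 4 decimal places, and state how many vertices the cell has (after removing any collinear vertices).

1. box [0,41]×[0,51]: [(0, 0) (41, 0) (41, 51) (0, 51)]
2. ⊥bis P1·P0 via (9.03,27.625): [(0, 22.7163) (41, 45.0038) (41, 51) (0, 51)]  |A|=702.7382
3. ⊥bis P1·P2 via (19.275,38.705): [(0, 22.7163) (20.2117, 33.7033) (16.9725, 51) (0, 51)]  |A|=432.6144
4. ⊥bis P1·P3 via (20.595,21.165): [(0, 22.7163) (20.2117, 33.7033) (16.9725, 51) (0, 51)]  |A|=432.6144
5. ⊥bis P1·P4 via (8.125,25.585): [(0, 22.7485) (0.1655, 22.8063) (20.2117, 33.7033) (16.9725, 51) (0, 51)]  |A|=432.6118
6. ⊥bis P1·P5 via (4.1,33.32): [(0, 33.9616) (16.0627, 31.448) (20.2117, 33.7033) (16.9725, 51) (0, 51)]  |A|=342.2995
7. ⊥bis P1·P6 via (11.645,39.01): [(0, 33.9616) (14.8147, 31.6433) (6.486, 51) (0, 51)]  |A|=188.9835
8. ⊥bis P1·P7 via (4.255,22.055): [(0, 33.9616) (14.8147, 31.6433) (6.486, 51) (0, 51)]  |A|=188.9835
9. ⊥bis P1·P8 via (7.65,19.13): [(0, 33.9616) (14.8147, 31.6433) (6.486, 51) (0, 51)]  |A|=188.9835
10. canonical 4-gon: [(0, 33.9616) (14.8147, 31.6433) (6.486, 51) (0, 51)]
11. shoelace: 188.9835

Area of P1's cell: 188.9835 (4 vertices)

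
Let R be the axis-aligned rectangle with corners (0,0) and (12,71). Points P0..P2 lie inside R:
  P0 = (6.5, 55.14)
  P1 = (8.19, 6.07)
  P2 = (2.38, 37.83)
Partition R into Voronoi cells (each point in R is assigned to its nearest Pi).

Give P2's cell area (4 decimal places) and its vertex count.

1. box [0,12]×[0,71]: [(0, 0) (12, 0) (12, 71) (0, 71)]
2. ⊥bis P2·P0 via (4.44,46.485): [(0, 47.5418) (0, 0) (12, 0) (12, 44.6856)]  |A|=553.3644
3. ⊥bis P2·P1 via (5.285,21.95): [(0, 47.5418) (0, 20.9832) (12, 23.1784) (12, 44.6856)]  |A|=288.3948
4. canonical 4-gon: [(0, 47.5418) (0, 20.9832) (12, 23.1784) (12, 44.6856)]
5. shoelace: 288.3948

Area of P2's cell: 288.3948 (4 vertices)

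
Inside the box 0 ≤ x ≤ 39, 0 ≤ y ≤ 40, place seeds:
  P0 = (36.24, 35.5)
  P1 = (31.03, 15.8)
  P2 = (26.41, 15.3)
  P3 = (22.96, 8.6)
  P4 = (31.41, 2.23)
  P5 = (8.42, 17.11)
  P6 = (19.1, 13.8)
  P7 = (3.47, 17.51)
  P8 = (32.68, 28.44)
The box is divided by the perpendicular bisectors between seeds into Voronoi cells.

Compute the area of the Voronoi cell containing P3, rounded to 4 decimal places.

1. box [0,39]×[0,40]: [(0, 0) (39, 0) (39, 40) (0, 40)]
2. ⊥bis P3·P0 via (29.6,22.05): [(0, 36.6629) (0, 0) (39, 0) (39, 17.4094)]  |A|=1054.4107
3. ⊥bis P3·P1 via (26.995,12.2): [(9.2385, 32.1021) (0, 36.6629) (0, 0) (37.8798, 0)]  |A|=777.3647
4. ⊥bis P3·P2 via (24.685,11.95): [(29.3707, 9.5372) (0, 24.6609) (0, 0) (37.8798, 0)]  |A|=542.7882
5. ⊥bis P3·P4 via (27.185,5.415): [(29.8704, 8.9772) (29.3707, 9.5372) (0, 24.6609) (0, 0) (23.1029, 0)]  |A|=476.4609
6. ⊥bis P3·P5 via (15.69,12.855): [(29.8704, 8.9772) (29.3707, 9.5372) (17.3661, 15.7187) (8.1662, 0) (23.1029, 0)]  |A|=198.1481
7. ⊥bis P3·P6 via (21.03,11.2): [(29.8704, 8.9772) (29.3707, 9.5372) (23.1235, 12.754) (9.8749, 2.9195) (8.1662, 0) (23.1029, 0)]  |A|=150.1983
8. ⊥bis P3·P7 via (13.215,13.055): [(29.8704, 8.9772) (29.3707, 9.5372) (23.1235, 12.754) (9.8749, 2.9195) (8.1662, 0) (23.1029, 0)]  |A|=150.1983
9. ⊥bis P3·P8 via (27.82,18.52): [(29.8704, 8.9772) (29.3707, 9.5372) (23.1235, 12.754) (9.8749, 2.9195) (8.1662, 0) (23.1029, 0)]  |A|=150.1983
10. canonical 6-gon: [(29.8704, 8.9772) (29.3707, 9.5372) (23.1235, 12.754) (9.8749, 2.9195) (8.1662, 0) (23.1029, 0)]
11. shoelace: 150.1983

Area of P3's cell: 150.1983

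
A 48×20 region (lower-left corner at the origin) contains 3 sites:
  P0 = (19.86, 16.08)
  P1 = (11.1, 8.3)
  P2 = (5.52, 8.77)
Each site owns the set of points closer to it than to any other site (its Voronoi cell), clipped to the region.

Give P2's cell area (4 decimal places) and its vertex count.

1. box [0,48]×[0,20]: [(0, 0) (48, 0) (48, 20) (0, 20)]
2. ⊥bis P2·P0 via (12.69,12.425): [(0, 0) (19.0238, 0) (8.8285, 20) (0, 20)]  |A|=278.5235
3. ⊥bis P2·P1 via (8.31,8.535): [(0, 0) (7.5911, 0) (9.2123, 19.2472) (8.8285, 20) (0, 20)]  |A|=168.4996
4. canonical 5-gon: [(0, 0) (7.5911, 0) (9.2123, 19.2472) (8.8285, 20) (0, 20)]
5. shoelace: 168.4996

Area of P2's cell: 168.4996 (5 vertices)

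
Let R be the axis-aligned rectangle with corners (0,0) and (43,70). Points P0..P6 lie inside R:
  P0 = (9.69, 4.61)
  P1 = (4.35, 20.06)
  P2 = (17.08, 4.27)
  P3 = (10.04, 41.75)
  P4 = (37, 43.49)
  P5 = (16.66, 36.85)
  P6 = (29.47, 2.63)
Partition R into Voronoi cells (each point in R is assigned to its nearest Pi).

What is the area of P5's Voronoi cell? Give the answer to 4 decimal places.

1. box [0,43]×[0,70]: [(0, 0) (43, 0) (43, 70) (0, 70)]
2. ⊥bis P5·P0 via (13.175,20.73): [(0, 23.5783) (43, 14.2821) (43, 70) (0, 70)]  |A|=2196.001
3. ⊥bis P5·P1 via (10.505,28.455): [(0, 36.157) (24.3309, 18.3182) (43, 14.2821) (43, 70) (0, 70)]  |A|=2042.9756
4. ⊥bis P5·P2 via (16.87,20.56): [(0, 36.157) (21.1972, 20.6158) (43, 20.8969) (43, 70) (0, 70)]  |A|=1955.7425
5. ⊥bis P5·P3 via (13.35,39.3): [(7.1457, 30.9179) (21.1972, 20.6158) (43, 20.8969) (43, 70) (36.0736, 70)]  |A|=1129.9109
6. ⊥bis P5·P4 via (26.83,40.17): [(22.9014, 52.2042) (7.1457, 30.9179) (21.1972, 20.6158) (33.1631, 20.77)]  |A|=419.5712
7. ⊥bis P5·P6 via (23.065,19.74): [(32.3631, 23.2207) (22.9014, 52.2042) (7.1457, 30.9179) (21.1972, 20.6158) (25.5546, 20.672)]  |A|=410.209
8. canonical 5-gon: [(32.3631, 23.2207) (22.9014, 52.2042) (7.1457, 30.9179) (21.1972, 20.6158) (25.5546, 20.672)]
9. shoelace: 410.209

Area of P5's cell: 410.2090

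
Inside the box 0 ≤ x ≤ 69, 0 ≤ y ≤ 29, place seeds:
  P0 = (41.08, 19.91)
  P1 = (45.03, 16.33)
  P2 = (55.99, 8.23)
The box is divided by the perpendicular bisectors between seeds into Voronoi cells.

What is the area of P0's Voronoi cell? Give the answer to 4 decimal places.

1. box [0,69]×[0,29]: [(0, 0) (69, 0) (69, 29) (0, 29)]
2. ⊥bis P0·P1 via (43.055,18.12): [(0, 0) (26.6323, 0) (52.9159, 29) (0, 29)]  |A|=1153.4486
3. ⊥bis P0·P2 via (48.535,14.07): [(0, 0) (26.6323, 0) (52.9159, 29) (0, 29)]  |A|=1153.4486
4. canonical 4-gon: [(0, 0) (26.6323, 0) (52.9159, 29) (0, 29)]
5. shoelace: 1153.4486

Area of P0's cell: 1153.4486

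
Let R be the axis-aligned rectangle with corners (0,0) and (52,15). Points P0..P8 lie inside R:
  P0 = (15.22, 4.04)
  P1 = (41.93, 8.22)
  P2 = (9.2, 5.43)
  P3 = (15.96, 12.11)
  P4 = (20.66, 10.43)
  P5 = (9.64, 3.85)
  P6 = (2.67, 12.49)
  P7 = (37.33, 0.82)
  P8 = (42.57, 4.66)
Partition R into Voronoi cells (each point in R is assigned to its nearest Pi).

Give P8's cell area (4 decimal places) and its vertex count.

1. box [0,52]×[0,15]: [(0, 0) (52, 0) (52, 15) (0, 15)]
2. ⊥bis P8·P0 via (28.895,4.35): [(28.9936, 0) (52, 0) (52, 15) (28.6536, 15)]  |A|=347.6461
3. ⊥bis P8·P1 via (42.25,6.44): [(28.902, 4.0404) (28.9936, 0) (52, 0) (52, 8.1928)]  |A|=141.0958
4. ⊥bis P8·P2 via (25.885,5.045): [(28.902, 4.0404) (28.9936, 0) (52, 0) (52, 8.1928)]  |A|=141.0958
5. ⊥bis P8·P3 via (29.265,8.385): [(28.902, 4.0404) (28.9936, 0) (52, 0) (52, 8.1928)]  |A|=141.0958
6. ⊥bis P8·P4 via (31.615,7.545): [(30.781, 4.3782) (29.628, 0) (52, 0) (52, 8.1928)]  |A|=135.8956
7. ⊥bis P8·P5 via (26.105,4.255): [(30.781, 4.3782) (29.628, 0) (52, 0) (52, 8.1928)]  |A|=135.8956
8. ⊥bis P8·P6 via (22.62,8.575): [(30.781, 4.3782) (29.628, 0) (52, 0) (52, 8.1928)]  |A|=135.8956
9. ⊥bis P8·P7 via (39.95,2.74): [(37.8219, 5.6439) (41.9579, 0) (52, 0) (52, 8.1928)]  |A|=86.4175
10. canonical 4-gon: [(37.8219, 5.6439) (41.9579, 0) (52, 0) (52, 8.1928)]
11. shoelace: 86.4175

Area of P8's cell: 86.4175 (4 vertices)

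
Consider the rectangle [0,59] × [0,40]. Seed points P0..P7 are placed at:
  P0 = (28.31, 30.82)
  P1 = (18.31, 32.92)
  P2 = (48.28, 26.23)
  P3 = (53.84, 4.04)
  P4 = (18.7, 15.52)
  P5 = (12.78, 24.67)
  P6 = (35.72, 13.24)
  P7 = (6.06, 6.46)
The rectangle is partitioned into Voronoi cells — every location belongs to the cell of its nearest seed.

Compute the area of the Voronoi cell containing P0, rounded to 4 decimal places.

Area of P0's cell: 278.4394

1. box [0,59]×[0,40]: [(0, 0) (59, 0) (59, 40) (0, 40)]
2. ⊥bis P0·P1 via (23.31,31.87): [(16.6173, 0) (59, 0) (59, 40) (25.0173, 40)]  |A|=1527.308
3. ⊥bis P0·P2 via (38.295,28.525): [(16.6173, 0) (31.7387, 0) (40.9325, 40) (25.0173, 40)]  |A|=620.7309
4. ⊥bis P0·P3 via (41.075,17.43): [(16.6173, 0) (22.7916, 0) (34.2492, 10.9228) (40.9325, 40) (25.0173, 40)]  |A|=571.8671
5. ⊥bis P0·P4 via (23.505,23.17): [(21.7186, 24.292) (35.3536, 15.7278) (40.9325, 40) (25.0173, 40)]  |A|=314.3624
6. ⊥bis P0·P5 via (20.545,27.745): [(21.7858, 24.6118) (21.9766, 24.13) (35.3536, 15.7278) (40.9325, 40) (25.0173, 40)]  |A|=314.3157
7. ⊥bis P0·P6 via (32.015,22.03): [(21.7858, 24.6118) (21.9766, 24.13) (28.0086, 20.3413) (37.3157, 24.2642) (40.9325, 40) (25.0173, 40)]  |A|=278.4394
8. ⊥bis P0·P7 via (17.185,18.64): [(21.7858, 24.6118) (21.9766, 24.13) (28.0086, 20.3413) (37.3157, 24.2642) (40.9325, 40) (25.0173, 40)]  |A|=278.4394
9. canonical 6-gon: [(21.7858, 24.6118) (21.9766, 24.13) (28.0086, 20.3413) (37.3157, 24.2642) (40.9325, 40) (25.0173, 40)]
10. shoelace: 278.4394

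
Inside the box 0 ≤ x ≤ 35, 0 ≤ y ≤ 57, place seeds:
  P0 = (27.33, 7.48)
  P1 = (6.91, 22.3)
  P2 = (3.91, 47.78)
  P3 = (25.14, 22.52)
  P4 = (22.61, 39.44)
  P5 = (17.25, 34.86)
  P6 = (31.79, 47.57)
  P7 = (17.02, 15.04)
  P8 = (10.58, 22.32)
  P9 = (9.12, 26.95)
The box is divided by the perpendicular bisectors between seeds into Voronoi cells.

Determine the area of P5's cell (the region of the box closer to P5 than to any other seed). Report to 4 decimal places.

1. box [0,35]×[0,57]: [(0, 0) (35, 0) (35, 57) (0, 57)]
2. ⊥bis P5·P0 via (22.29,21.17): [(0, 12.9639) (35, 25.8492) (35, 57) (0, 57)]  |A|=1315.7707
3. ⊥bis P5·P1 via (12.08,28.58): [(0, 38.5248) (21.4545, 20.8624) (35, 25.8492) (35, 57) (0, 57)]  |A|=1041.5715
4. ⊥bis P5·P2 via (10.58,41.32): [(4.3803, 34.9188) (21.4545, 20.8624) (35, 25.8492) (35, 57) (25.7663, 57)]  |A|=716.6319
5. ⊥bis P5·P3 via (21.195,28.69): [(4.3803, 34.9188) (15.9894, 25.3616) (35, 37.5167) (35, 57) (25.7663, 57)]  |A|=561.6303
6. ⊥bis P5·P4 via (19.93,37.15): [(13.6544, 44.4944) (4.3803, 34.9188) (15.9894, 25.3616) (25.0518, 31.156)]  |A|=193.358
7. ⊥bis P5·P6 via (24.52,41.215): [(13.6544, 44.4944) (4.3803, 34.9188) (15.9894, 25.3616) (25.0518, 31.156)]  |A|=193.358
8. ⊥bis P5·P7 via (17.135,24.95): [(13.6544, 44.4944) (4.3803, 34.9188) (15.9894, 25.3616) (25.0518, 31.156)]  |A|=193.358
9. ⊥bis P5·P8 via (13.915,28.59): [(13.6544, 44.4944) (4.3803, 34.9188) (8.6956, 31.3662) (17.8037, 26.5216) (25.0518, 31.156)]  |A|=183.6806
10. ⊥bis P5·P9 via (13.185,30.905): [(13.6544, 44.4944) (6.8245, 37.4424) (17.0702, 26.9118) (17.8037, 26.5216) (25.0518, 31.156)]  |A|=152.6183
11. canonical 5-gon: [(13.6544, 44.4944) (6.8245, 37.4424) (17.0702, 26.9118) (17.8037, 26.5216) (25.0518, 31.156)]
12. shoelace: 152.6183

Area of P5's cell: 152.6183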